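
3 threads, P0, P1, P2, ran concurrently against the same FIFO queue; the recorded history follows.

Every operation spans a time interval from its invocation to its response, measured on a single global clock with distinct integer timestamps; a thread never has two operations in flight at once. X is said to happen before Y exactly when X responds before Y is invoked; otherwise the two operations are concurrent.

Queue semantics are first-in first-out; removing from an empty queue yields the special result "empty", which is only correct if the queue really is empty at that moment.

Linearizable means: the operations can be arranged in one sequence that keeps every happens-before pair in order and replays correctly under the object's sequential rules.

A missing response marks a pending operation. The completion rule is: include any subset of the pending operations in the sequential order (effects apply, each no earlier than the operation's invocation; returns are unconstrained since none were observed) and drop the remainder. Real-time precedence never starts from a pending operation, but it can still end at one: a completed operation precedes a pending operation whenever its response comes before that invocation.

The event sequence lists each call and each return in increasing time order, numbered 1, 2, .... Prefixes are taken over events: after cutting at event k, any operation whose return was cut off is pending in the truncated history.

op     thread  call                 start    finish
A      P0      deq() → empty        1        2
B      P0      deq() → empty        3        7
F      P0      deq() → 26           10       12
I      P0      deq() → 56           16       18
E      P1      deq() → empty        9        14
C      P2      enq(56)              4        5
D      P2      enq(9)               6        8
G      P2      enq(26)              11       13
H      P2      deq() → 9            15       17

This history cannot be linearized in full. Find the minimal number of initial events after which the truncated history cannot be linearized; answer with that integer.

events 1..11 are linearizable; a witness order is A, B, C, D:
after step 1 (A deq() → empty): queue <>
after step 2 (B deq() → empty): queue <>
after step 3 (C enq(56)): queue <56>
after step 4 (D enq(9)): queue <56,9>
event 12 — F's response, time 12 — after it, nothing linearizes
no completion choice of the 2 pending operations (E, G) rescues it — every subset was tried
one such order, A, B, C, D, F (pending dropped), breaks at step 5 where F deq() → 26 is illegal
one such order, A, C, B, D, F (pending dropped), breaks at step 3 where B deq() → empty is illegal

12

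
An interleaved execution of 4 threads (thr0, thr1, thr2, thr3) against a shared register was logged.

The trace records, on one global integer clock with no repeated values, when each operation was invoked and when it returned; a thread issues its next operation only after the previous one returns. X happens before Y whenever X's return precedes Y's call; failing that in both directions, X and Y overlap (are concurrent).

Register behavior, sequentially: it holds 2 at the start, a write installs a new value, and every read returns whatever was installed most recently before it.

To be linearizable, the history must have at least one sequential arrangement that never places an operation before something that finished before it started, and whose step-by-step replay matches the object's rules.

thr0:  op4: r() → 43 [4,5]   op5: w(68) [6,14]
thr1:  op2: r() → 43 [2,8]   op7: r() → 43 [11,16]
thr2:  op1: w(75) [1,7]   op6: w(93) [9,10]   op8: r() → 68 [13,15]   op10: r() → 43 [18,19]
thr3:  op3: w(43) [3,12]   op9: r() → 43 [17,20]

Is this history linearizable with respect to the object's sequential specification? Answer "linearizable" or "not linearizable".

prefix check: 1..15 passes, 1..16 fails once op7's time-16 response joins
checked exhaustively: 372 real-time-consistent orders of 8 completed operations, zero legal register replays
take op1, op2, op3, op4, op5, op6, op7, op8: step 2 already fails, because op2 r() → 43 cannot occur there
take op1, op2, op3, op4, op5, op6, op8, op7: step 2 already fails, because op2 r() → 43 cannot occur there

not linearizable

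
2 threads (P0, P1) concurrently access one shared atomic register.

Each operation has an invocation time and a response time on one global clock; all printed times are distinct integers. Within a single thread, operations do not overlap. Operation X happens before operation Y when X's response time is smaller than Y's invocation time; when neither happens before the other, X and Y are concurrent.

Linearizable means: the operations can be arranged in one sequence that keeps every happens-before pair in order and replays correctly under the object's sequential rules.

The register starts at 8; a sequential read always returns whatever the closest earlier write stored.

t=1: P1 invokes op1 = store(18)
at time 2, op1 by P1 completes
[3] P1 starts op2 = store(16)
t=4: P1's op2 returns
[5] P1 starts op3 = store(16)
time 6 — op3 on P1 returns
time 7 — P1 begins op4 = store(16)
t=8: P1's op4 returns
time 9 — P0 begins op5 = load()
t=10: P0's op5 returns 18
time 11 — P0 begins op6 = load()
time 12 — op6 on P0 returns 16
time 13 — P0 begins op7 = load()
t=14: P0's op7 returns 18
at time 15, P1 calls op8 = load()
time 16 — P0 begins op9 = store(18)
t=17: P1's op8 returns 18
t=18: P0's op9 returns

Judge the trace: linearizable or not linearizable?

events 1..9 are fine; event 10 — the response of op5 at time 10 — makes the prefix non-linearizable
the sole real-time-consistent order of 5 completed operations fails the atomic register replay
sample order op1, op2, op3, op4, op5 stalls at step 5 — op5 load() → 18 has no legal effect

not linearizable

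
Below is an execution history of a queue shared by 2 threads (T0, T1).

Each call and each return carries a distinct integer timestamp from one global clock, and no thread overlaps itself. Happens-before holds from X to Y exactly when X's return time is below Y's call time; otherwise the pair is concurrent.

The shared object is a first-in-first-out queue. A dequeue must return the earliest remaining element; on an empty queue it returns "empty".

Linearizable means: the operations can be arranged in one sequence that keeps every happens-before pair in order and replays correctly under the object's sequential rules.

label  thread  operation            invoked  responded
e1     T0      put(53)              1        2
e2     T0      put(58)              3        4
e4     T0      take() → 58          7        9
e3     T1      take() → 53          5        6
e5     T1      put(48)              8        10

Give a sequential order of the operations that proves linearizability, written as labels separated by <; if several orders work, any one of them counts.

e1 < e2 < e3 < e4 < e5

after step 1 (e1 put(53)): queue <53>
after step 2 (e2 put(58)): queue <53,58>
after step 3 (e3 take() → 53): queue <58>
after step 4 (e4 take() → 58): queue <>
after step 5 (e5 put(48)): queue <48>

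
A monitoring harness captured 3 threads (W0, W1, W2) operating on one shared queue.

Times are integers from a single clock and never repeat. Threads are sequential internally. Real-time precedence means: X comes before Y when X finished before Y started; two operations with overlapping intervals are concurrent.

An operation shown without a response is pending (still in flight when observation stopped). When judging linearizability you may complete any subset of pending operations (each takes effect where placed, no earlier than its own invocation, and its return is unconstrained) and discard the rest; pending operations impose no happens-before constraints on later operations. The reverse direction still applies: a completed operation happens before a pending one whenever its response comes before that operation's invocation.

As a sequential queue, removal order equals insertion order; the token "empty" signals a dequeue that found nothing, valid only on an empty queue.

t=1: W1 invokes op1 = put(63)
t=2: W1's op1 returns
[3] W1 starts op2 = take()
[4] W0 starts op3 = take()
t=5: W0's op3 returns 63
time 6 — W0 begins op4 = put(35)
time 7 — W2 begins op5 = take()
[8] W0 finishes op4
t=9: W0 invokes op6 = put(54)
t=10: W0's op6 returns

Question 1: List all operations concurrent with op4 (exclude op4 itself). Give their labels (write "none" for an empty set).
op2, op5

overlap test against op4 [6,8]: concurrent iff the interval meets 6..8
op1 [1,2]: before
op2 [3,…): concurrent
op3 [4,5]: before
op5 [7,…): concurrent
op6 [9,10]: after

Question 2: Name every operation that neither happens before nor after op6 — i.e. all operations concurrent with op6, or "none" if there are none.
op2, op5

concurrent with op6 ([9,10]): every op whose interval crosses 9..10
op1 [1,2]: before
op2 [3,…): concurrent
op3 [4,5]: before
op4 [6,8]: before
op5 [7,…): concurrent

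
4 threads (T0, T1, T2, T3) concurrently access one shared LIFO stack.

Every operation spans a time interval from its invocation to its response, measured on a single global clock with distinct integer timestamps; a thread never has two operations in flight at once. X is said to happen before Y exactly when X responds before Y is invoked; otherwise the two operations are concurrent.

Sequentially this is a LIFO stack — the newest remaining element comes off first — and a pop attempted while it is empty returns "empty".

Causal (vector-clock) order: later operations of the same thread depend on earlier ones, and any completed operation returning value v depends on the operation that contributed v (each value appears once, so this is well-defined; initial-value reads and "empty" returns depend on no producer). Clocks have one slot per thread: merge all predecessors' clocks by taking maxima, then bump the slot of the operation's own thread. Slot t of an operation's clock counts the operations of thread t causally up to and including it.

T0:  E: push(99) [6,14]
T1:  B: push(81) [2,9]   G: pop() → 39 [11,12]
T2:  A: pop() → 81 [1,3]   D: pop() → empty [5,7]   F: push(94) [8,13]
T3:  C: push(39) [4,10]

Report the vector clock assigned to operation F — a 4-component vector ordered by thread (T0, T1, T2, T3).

(0, 1, 3, 0)

invoked at 4, C has no predecessors; its own T3 bump gives (0, 0, 0, 1)
invoked at 2, B has no predecessors; its own T1 bump gives (0, 1, 0, 0)
invoked at 6, E has no predecessors; its own T0 bump gives (1, 0, 0, 0)
merge at A (invoked 1): VC(B)=(0, 1, 0, 0), own-thread bump on T2 → (0, 1, 1, 0)
merge at D (invoked 5): VC(A)=(0, 1, 1, 0), own-thread bump on T2 → (0, 1, 2, 0)
merge at G (invoked 11): VC(B)=(0, 1, 0, 0), VC(C)=(0, 0, 0, 1), own-thread bump on T1 → (0, 2, 0, 1)
merge at F (invoked 8): VC(D)=(0, 1, 2, 0), own-thread bump on T2 → (0, 1, 3, 0)
target: VC(F) = (0, 1, 3, 0)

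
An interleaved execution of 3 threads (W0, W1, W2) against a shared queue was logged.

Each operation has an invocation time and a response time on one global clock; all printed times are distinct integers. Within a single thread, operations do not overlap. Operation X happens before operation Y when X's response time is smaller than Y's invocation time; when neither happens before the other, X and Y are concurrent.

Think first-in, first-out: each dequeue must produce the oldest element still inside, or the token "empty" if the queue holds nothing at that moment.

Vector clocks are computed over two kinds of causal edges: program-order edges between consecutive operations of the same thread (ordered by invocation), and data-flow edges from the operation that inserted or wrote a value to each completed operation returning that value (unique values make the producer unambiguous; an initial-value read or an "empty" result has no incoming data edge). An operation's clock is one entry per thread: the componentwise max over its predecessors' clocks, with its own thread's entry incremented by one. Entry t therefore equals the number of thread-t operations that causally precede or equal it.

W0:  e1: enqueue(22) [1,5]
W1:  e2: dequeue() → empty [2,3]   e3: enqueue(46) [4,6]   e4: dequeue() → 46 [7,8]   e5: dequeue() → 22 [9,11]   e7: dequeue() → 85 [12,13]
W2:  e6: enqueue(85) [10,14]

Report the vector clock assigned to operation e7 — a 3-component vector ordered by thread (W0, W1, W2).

root op e6, invoked 10: fresh clock plus W2's own tick → (0, 0, 1)
root op e2, invoked 2: fresh clock plus W1's own tick → (0, 1, 0)
root op e1, invoked 1: fresh clock plus W0's own tick → (1, 0, 0)
VC(e3, invoked at 4): max of VC(e2)=(0, 1, 0), then +1 on thread W1 → (0, 2, 0)
VC(e4, invoked at 7): max of VC(e3)=(0, 2, 0), then +1 on thread W1 → (0, 3, 0)
VC(e5, invoked at 9): max of VC(e1)=(1, 0, 0), VC(e4)=(0, 3, 0), then +1 on thread W1 → (1, 4, 0)
VC(e7, invoked at 12): max of VC(e5)=(1, 4, 0), VC(e6)=(0, 0, 1), then +1 on thread W1 → (1, 5, 1)
target: VC(e7) = (1, 5, 1)

(1, 5, 1)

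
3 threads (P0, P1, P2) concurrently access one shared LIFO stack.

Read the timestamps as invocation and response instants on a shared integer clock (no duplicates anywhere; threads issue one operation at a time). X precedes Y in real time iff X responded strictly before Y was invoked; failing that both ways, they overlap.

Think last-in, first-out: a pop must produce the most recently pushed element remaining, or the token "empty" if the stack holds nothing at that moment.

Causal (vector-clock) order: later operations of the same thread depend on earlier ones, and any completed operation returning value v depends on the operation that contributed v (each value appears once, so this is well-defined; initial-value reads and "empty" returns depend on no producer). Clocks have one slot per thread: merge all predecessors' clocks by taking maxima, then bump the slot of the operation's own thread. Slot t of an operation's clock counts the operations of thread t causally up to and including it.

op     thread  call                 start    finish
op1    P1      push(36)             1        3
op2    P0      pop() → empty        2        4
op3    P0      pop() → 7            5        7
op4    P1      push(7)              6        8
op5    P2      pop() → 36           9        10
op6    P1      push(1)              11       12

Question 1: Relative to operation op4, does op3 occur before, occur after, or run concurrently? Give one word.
concurrent

op3 spans [5,7], op4 spans [6,8]
the intervals overlap in both directions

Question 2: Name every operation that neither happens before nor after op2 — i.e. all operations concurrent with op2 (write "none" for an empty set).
op1

op2 spans [2,4]: anything still running between times 2 and 4 counts as concurrent
op1 [1,3]: concurrent
op3 [5,7]: after
op4 [6,8]: after
op5 [9,10]: after
op6 [11,12]: after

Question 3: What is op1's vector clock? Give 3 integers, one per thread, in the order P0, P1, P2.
(0, 1, 0)

root op op1, invoked 1: fresh clock plus P1's own tick → (0, 1, 0)
root op op2, invoked 2: fresh clock plus P0's own tick → (1, 0, 0)
op5, invoked 9, takes VC(op1)=(0, 1, 0) under max, adds 1 for P2 → (0, 1, 1)
op4, invoked 6, takes VC(op1)=(0, 1, 0) under max, adds 1 for P1 → (0, 2, 0)
op6, invoked 11, takes VC(op4)=(0, 2, 0) under max, adds 1 for P1 → (0, 3, 0)
op3, invoked 5, takes VC(op2)=(1, 0, 0), VC(op4)=(0, 2, 0) under max, adds 1 for P0 → (2, 2, 0)
target: VC(op1) = (0, 1, 0)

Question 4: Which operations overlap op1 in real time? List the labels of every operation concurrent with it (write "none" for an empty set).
op2

op1 spans [1,3]; an op avoiding the whole window 1..3 is ordered, any other is concurrent
op2 [2,4]: concurrent
op3 [5,7]: after
op4 [6,8]: after
op5 [9,10]: after
op6 [11,12]: after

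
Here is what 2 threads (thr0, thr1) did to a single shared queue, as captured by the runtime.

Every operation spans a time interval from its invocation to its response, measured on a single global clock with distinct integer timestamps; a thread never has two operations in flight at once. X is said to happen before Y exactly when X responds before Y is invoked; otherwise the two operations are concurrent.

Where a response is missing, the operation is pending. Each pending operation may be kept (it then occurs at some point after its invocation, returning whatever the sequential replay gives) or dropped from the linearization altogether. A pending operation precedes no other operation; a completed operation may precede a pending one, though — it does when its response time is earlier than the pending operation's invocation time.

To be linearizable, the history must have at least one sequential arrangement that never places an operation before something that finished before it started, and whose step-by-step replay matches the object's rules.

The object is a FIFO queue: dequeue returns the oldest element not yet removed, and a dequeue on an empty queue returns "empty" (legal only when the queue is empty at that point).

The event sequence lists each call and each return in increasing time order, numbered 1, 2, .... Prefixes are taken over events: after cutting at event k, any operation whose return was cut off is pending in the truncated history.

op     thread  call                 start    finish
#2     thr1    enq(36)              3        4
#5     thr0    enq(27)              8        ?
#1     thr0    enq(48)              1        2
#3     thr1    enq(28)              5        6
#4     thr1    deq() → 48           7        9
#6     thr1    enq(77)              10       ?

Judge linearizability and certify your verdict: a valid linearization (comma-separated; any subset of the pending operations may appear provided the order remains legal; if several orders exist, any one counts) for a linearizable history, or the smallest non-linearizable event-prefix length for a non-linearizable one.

after step 1 (#1 enq(48)): queue <48>
after step 2 (#2 enq(36)): queue <48,36>
after step 3 (#3 enq(28)): queue <48,36,28>
after step 4 (#4 deq() → 48): queue <36,28>

linearizable — witness: #1, #2, #3, #4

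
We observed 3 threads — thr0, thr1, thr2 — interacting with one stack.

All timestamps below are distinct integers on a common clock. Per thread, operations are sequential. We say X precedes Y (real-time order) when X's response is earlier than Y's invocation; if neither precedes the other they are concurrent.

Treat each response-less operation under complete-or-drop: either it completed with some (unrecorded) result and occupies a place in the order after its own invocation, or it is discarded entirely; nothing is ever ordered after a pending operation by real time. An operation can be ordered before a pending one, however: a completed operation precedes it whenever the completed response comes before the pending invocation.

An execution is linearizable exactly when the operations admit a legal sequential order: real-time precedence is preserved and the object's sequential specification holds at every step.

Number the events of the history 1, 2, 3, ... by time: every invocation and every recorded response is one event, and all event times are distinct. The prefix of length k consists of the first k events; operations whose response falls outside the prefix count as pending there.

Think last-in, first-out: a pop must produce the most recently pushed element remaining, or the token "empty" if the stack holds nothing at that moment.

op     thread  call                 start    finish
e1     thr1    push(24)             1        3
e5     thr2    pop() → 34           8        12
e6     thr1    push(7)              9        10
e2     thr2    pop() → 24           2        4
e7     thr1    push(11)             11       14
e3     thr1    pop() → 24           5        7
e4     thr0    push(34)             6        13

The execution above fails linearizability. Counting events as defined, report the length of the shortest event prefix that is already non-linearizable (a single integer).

7

one valid order for events 1..6 is e1, e2:
1. e1 push(24), leaving stack <24>
2. e2 pop() → 24, leaving stack <>
with event 7 included (e3 responding at time 7), all real-time-consistent orders fail
completion choices over the 1 pending operation (e4) were checked; none helps
e.g. e1, e2, e3 (pending dropped): illegal at step 3, since e3 pop() → 24 cannot apply there
e.g. e2, e1, e3 (pending dropped): illegal at step 1, since e2 pop() → 24 cannot apply there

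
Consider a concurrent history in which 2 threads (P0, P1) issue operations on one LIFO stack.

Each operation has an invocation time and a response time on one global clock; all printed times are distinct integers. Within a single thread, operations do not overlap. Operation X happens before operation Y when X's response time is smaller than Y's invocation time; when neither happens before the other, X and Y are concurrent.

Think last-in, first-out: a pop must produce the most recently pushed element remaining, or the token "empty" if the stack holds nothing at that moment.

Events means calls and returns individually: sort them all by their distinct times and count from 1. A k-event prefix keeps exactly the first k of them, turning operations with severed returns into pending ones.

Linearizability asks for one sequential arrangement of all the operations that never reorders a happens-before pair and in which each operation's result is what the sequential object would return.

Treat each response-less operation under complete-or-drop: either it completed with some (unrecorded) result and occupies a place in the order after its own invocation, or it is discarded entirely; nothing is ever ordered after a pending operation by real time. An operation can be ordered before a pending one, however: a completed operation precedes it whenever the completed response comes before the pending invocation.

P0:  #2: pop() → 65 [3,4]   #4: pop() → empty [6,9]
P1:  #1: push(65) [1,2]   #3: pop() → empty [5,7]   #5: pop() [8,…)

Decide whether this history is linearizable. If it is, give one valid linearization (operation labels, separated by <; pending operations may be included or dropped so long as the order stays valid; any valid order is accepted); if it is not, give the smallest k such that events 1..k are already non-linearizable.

linearizable — witness: #1 < #2 < #3 < #4

step 1: #1 push(65) — stack <65>
step 2: #2 pop() → 65 — stack <>
step 3: #3 pop() → empty — stack <>
step 4: #4 pop() → empty — stack <>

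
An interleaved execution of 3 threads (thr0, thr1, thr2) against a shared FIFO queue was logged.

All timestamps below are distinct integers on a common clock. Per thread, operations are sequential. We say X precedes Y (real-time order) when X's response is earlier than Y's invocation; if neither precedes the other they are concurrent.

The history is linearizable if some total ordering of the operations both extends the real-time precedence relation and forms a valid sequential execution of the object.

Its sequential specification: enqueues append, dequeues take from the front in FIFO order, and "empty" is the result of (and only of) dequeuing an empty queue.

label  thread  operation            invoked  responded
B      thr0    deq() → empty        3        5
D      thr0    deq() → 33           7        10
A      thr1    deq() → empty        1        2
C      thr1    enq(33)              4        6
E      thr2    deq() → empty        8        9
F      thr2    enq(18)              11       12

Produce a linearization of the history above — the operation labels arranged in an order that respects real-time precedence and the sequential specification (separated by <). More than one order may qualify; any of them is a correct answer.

A < B < C < D < E < F

1. A deq() → empty, leaving queue <>
2. B deq() → empty, leaving queue <>
3. C enq(33), leaving queue <33>
4. D deq() → 33, leaving queue <>
5. E deq() → empty, leaving queue <>
6. F enq(18), leaving queue <18>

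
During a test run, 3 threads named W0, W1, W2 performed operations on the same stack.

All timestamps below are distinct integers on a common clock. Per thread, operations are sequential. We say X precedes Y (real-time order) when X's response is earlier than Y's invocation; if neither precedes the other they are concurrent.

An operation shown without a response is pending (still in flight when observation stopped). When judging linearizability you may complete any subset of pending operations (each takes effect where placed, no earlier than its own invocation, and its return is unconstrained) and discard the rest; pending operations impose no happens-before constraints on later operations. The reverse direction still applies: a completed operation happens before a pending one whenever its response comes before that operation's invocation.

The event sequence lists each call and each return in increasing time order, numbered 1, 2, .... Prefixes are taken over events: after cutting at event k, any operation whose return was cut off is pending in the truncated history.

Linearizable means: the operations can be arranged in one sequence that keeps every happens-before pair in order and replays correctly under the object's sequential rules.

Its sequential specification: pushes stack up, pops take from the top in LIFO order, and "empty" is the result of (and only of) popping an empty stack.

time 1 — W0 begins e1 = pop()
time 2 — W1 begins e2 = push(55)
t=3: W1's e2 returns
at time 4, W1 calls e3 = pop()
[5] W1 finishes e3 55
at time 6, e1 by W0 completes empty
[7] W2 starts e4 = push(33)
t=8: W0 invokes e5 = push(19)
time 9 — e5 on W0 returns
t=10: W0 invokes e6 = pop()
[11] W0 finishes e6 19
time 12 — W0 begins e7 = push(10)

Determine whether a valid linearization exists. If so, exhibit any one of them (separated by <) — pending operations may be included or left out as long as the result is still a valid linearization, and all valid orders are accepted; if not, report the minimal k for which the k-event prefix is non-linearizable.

linearizable — witness: e1 < e2 < e3 < e4 < e5 < e6

1. e1 pop() → empty, leaving stack <>
2. e2 push(55), leaving stack <55>
3. e3 pop() → 55, leaving stack <>
4. e4 push(33) (pending, included), leaving stack <33>
5. e5 push(19), leaving stack <33,19>
6. e6 pop() → 19, leaving stack <33>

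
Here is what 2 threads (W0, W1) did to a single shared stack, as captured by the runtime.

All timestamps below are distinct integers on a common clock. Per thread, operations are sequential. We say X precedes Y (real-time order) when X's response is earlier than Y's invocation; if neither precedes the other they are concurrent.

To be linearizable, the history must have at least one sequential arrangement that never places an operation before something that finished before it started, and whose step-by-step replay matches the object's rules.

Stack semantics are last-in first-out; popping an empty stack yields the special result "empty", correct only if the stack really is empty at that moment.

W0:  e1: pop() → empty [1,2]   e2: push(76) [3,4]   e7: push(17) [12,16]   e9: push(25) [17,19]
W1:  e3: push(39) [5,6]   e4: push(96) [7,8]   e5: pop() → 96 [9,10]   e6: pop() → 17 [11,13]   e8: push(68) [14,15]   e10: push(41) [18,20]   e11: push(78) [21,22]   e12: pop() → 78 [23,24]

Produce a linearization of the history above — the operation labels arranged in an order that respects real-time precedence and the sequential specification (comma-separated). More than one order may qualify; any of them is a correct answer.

e1, e2, e3, e4, e5, e7, e6, e8, e9, e10, e11, e12

after step 1 (e1 pop() → empty): stack <>
after step 2 (e2 push(76)): stack <76>
after step 3 (e3 push(39)): stack <76,39>
after step 4 (e4 push(96)): stack <76,39,96>
after step 5 (e5 pop() → 96): stack <76,39>
after step 6 (e7 push(17)): stack <76,39,17>
after step 7 (e6 pop() → 17): stack <76,39>
after step 8 (e8 push(68)): stack <76,39,68>
after step 9 (e9 push(25)): stack <76,39,68,25>
after step 10 (e10 push(41)): stack <76,39,68,25,41>
after step 11 (e11 push(78)): stack <76,39,68,25,41,78>
after step 12 (e12 pop() → 78): stack <76,39,68,25,41>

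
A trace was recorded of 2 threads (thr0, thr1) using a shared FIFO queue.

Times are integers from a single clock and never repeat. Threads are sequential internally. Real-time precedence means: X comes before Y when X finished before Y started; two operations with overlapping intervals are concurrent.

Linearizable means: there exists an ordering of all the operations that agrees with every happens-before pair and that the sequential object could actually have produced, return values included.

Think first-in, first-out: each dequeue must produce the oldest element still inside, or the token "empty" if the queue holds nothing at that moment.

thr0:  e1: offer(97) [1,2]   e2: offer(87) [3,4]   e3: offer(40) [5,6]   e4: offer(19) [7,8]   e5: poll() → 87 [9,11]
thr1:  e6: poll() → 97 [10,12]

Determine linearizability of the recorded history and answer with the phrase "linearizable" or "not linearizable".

witness order: e1, e2, e3, e4, e6, e5
step 1: e1 offer(97) — queue <97>
step 2: e2 offer(87) — queue <97,87>
step 3: e3 offer(40) — queue <97,87,40>
step 4: e4 offer(19) — queue <97,87,40,19>
step 5: e6 poll() → 97 — queue <87,40,19>
step 6: e5 poll() → 87 — queue <40,19>

linearizable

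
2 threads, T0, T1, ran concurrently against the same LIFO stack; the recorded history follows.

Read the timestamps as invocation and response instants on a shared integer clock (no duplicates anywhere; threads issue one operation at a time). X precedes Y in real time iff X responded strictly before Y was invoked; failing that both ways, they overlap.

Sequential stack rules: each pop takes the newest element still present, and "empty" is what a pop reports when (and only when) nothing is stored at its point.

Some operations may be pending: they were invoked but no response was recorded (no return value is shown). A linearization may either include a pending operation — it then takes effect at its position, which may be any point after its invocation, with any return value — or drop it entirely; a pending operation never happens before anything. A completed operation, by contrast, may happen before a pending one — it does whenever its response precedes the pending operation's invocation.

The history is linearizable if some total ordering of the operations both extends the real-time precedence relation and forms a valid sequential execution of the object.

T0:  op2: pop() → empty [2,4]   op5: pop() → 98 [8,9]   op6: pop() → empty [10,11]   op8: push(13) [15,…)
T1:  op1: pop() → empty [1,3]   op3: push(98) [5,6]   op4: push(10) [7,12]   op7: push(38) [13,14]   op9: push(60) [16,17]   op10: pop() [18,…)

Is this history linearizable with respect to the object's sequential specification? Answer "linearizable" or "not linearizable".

linearizable

one valid linearization: op1, op2, op3, op5, op6, op4, op7, op8, op9
after step 1 (op1 pop() → empty): stack <>
after step 2 (op2 pop() → empty): stack <>
after step 3 (op3 push(98)): stack <98>
after step 4 (op5 pop() → 98): stack <>
after step 5 (op6 pop() → empty): stack <>
after step 6 (op4 push(10)): stack <10>
after step 7 (op7 push(38)): stack <10,38>
after step 8 (op8 push(13) (pending, included)): stack <10,38,13>
after step 9 (op9 push(60)): stack <10,38,13,60>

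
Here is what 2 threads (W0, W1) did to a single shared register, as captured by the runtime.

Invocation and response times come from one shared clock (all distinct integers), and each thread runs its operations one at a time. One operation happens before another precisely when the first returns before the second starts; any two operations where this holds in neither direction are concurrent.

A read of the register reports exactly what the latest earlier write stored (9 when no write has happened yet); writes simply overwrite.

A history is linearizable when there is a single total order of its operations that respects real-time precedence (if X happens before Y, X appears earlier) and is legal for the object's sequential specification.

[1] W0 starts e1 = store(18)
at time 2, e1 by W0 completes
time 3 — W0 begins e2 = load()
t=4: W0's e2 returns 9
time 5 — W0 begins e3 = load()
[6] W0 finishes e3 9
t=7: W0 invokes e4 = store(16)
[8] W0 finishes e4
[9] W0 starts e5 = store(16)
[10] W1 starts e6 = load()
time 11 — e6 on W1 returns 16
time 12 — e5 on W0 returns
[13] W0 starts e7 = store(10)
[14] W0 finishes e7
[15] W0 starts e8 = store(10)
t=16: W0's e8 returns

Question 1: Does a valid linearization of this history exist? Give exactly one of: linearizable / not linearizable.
not linearizable

through event 3 a valid linearization exists; event 4 (e2 responding at time 4) ends that
the completed operations (2 total) allow one real-time order; the register replay rejects it
e.g. e1, e2: illegal at step 2, since e2 load() → 9 cannot apply there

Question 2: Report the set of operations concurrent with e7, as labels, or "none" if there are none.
none

e7 spans [13,14]; an op avoiding the whole window 13..14 is ordered, any other is concurrent
e1 [1,2]: before
e2 [3,4]: before
e3 [5,6]: before
e4 [7,8]: before
e5 [9,12]: before
e6 [10,11]: before
e8 [15,16]: after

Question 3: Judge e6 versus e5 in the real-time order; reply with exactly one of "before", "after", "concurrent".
concurrent

e6 spans [10,11], e5 spans [9,12]
the intervals overlap in both directions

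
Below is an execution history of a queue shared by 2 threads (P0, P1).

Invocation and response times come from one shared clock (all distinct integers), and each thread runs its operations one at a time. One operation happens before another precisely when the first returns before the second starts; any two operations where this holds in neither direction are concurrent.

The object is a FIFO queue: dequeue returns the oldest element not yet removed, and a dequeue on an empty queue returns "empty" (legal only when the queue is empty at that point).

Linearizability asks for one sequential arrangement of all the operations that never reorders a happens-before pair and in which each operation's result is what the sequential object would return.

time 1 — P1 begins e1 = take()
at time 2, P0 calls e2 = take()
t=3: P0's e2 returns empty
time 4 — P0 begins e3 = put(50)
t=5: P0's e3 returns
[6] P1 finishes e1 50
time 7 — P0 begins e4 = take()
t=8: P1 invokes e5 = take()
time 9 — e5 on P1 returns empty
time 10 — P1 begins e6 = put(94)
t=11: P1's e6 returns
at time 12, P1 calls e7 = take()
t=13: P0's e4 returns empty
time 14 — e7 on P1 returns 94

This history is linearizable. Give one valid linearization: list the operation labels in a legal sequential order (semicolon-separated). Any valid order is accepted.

e2; e3; e1; e4; e5; e6; e7

after step 1 (e2 take() → empty): queue <>
after step 2 (e3 put(50)): queue <50>
after step 3 (e1 take() → 50): queue <>
after step 4 (e4 take() → empty): queue <>
after step 5 (e5 take() → empty): queue <>
after step 6 (e6 put(94)): queue <94>
after step 7 (e7 take() → 94): queue <>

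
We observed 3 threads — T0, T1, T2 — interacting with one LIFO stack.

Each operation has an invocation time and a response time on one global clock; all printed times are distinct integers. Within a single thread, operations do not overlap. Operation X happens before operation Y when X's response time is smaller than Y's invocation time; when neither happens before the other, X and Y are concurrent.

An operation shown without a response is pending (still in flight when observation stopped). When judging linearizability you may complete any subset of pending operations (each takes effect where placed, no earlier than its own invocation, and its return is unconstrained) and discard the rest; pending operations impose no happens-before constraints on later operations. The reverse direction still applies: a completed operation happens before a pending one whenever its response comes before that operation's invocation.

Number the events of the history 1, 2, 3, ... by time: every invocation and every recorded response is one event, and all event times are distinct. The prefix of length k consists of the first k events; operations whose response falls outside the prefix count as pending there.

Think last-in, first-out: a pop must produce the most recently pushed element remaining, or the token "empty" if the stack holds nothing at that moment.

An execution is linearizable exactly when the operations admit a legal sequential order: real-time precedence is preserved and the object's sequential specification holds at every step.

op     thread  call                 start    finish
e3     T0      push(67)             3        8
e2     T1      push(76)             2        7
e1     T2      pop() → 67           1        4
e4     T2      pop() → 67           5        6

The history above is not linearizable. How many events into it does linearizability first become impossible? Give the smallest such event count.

a valid linearization of events 1..5 exists, for instance e2, e3, e1:
1. e2 push(76) (pending, included), leaving stack <76>
2. e3 push(67) (pending, included), leaving stack <76,67>
3. e1 pop() → 67, leaving stack <76>
include event 6 — e4 responding at 6 — and every candidate order breaks
every completion of the 2 pending operations (e2, e3) was checked; none linearizes
for example e1, e4 (pending dropped) fails at step 1: e1 pop() → 67 is not legal there

6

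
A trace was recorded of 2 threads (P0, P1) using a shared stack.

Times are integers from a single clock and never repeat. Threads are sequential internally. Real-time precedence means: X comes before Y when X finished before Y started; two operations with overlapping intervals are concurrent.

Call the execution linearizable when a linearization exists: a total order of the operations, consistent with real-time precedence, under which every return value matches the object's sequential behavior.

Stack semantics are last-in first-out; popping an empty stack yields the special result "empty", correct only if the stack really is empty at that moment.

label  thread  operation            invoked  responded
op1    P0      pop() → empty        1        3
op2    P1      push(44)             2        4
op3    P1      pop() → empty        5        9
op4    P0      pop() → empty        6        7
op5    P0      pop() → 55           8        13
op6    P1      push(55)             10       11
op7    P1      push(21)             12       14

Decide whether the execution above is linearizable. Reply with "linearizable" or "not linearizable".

through event 8 a valid linearization exists; event 9 (op3 responding at time 9) ends that
checked exhaustively: 4 real-time-consistent orders of 4 completed operations, zero legal stack replays
no completion choice of the 1 pending operation (op5) rescues it — every subset was tried
one such order, op1, op2, op3, op4 (pending dropped), breaks at step 3 where op3 pop() → empty is illegal
one such order, op1, op2, op4, op3 (pending dropped), breaks at step 3 where op4 pop() → empty is illegal

not linearizable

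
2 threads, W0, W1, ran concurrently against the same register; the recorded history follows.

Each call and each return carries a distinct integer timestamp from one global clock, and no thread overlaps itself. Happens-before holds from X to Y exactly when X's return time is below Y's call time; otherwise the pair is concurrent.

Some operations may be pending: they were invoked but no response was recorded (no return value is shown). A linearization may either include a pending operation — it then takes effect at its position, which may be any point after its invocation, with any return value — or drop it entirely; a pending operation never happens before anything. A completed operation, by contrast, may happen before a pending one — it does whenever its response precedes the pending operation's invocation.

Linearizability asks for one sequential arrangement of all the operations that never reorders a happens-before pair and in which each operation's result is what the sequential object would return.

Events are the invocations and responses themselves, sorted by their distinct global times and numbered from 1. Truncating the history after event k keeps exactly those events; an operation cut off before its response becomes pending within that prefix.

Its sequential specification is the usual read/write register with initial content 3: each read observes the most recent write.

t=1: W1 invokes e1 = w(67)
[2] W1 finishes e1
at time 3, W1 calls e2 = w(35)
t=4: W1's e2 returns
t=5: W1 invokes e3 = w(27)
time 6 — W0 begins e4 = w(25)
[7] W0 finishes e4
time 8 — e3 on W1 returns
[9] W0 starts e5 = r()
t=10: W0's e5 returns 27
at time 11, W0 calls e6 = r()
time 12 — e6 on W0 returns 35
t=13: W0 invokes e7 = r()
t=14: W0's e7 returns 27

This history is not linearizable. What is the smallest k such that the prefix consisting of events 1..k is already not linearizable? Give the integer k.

events 1..11 are still linearizable — one witness is e1, e2, e4, e3, e5:
1. e1 w(67), leaving value 67
2. e2 w(35), leaving value 35
3. e4 w(25), leaving value 25
4. e3 w(27), leaving value 27
5. e5 r() → 27, leaving value 27
at event 12 (e6's time-12 response) nothing linearizes any more
take e1, e2, e3, e4, e5, e6: step 5 already fails, because e5 r() → 27 cannot occur there
take e1, e2, e4, e3, e5, e6: step 6 already fails, because e6 r() → 35 cannot occur there

12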